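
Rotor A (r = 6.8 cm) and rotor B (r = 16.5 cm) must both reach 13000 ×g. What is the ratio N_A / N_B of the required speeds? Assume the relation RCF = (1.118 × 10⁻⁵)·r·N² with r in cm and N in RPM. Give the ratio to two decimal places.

1.56

At fixed RCF, N ∝ 1/√r, so N_A/N_B = √(r_B/r_A) = √(16.5/6.8) = √2.426471 = 1.5577.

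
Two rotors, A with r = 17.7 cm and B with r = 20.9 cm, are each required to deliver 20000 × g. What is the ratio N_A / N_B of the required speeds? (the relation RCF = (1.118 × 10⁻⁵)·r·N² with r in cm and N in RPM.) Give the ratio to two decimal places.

At fixed RCF, N ∝ 1/√r, so N_A/N_B = √(r_B/r_A) = √(20.9/17.7) = √1.180791 = 1.0866.

1.09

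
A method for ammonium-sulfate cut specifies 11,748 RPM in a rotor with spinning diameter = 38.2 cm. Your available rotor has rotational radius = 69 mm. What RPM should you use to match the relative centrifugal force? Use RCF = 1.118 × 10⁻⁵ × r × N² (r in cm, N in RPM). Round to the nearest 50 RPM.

19550 RPM

Original rotor: r = 38.2 / 2 = 19.1 cm
RCF_original = 1.118 × 10⁻⁵ × 19.1 × (11748)² = 1.118 × 10⁻⁵ × 19.1 × 138,015,504 ≈ 29,471.6 × g
Your rotor: r = 69 mm = 6.9 cm
29,471.6 = 1.118 × 10⁻⁵ × 6.9 × N²
N² = 29,471.6 / (7.7142 × 10⁻⁵) = 382,043,504
N ≈ √382,043,504 ≈ 19,545.9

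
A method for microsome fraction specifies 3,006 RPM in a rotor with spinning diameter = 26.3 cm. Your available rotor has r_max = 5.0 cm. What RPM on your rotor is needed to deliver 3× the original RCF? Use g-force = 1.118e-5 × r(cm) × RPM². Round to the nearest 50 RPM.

≈ 8450 RPM

Original rotor: r = 26.3 / 2 = 13.15 cm
RCF_original = 1.118 × 10⁻⁵ × 13.15 × (3006)² = 1.118 × 10⁻⁵ × 13.15 × 9,036,036 ≈ 1,328.5 × g
Target RCF = 3 × 1,328.5 ≈ 3,985.5 × g
3,985.5 = 1.118 × 10⁻⁵ × 5 × N²
N² = 3,985.5 / (5.59 × 10⁻⁵) = 71,296,959
N ≈ √71,296,959 ≈ 8,443.8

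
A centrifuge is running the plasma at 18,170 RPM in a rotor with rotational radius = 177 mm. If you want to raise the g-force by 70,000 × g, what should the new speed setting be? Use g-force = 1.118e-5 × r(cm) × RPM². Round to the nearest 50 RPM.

26150 RPM

r = 177 mm = 17.7 cm
Current RCF = 1.118 × 10⁻⁵ × 17.7 × (18170)² = 1.118 × 10⁻⁵ × 17.7 × 330,148,900 ≈ 65,331.8 × g
Target RCF = 65,331.8 + 70,000 = 135,331.8 × g
N² = 135,331.8 / (19.7886 × 10⁻⁵) = 683,887,693
N ≈ √683,887,693 ≈ 26,151.2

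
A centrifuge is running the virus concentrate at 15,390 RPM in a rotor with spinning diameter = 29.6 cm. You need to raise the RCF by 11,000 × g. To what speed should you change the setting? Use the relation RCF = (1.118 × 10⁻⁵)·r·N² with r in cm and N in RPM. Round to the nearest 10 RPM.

≈ 17420 RPM

r = 29.6 / 2 = 14.8 cm
Current RCF = 1.118 × 10⁻⁵ × 14.8 × (15390)² = 1.118 × 10⁻⁵ × 14.8 × 236,852,100 ≈ 39,190.5 × g
Target RCF = 39,190.5 + 11,000 = 50,190.5 × g
N² = 50,190.5 / (16.5464 × 10⁻⁵) = 303,331,843
N ≈ √303,331,843 ≈ 17,416.4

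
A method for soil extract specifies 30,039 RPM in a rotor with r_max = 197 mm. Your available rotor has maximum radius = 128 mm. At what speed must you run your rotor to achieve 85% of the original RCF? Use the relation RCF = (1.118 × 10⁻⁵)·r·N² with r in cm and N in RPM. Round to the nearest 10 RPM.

≈ 34360 RPM

Original rotor: r = 197 mm = 19.7 cm
RCF_original = 1.118 × 10⁻⁵ × 19.7 × (30039)² = 1.118 × 10⁻⁵ × 19.7 × 902,341,521 ≈ 198,737.1 × g
Target RCF = 0.85 × 198,737.1 ≈ 168,926.5 × g
Your rotor: r = 128 mm = 12.8 cm
168,926.5 = 1.118 × 10⁻⁵ × 12.8 × N²
N² = 168,926.5 / (14.3104 × 10⁻⁵) = 1,180,445,690
N ≈ √1,180,445,690 ≈ 34,357.6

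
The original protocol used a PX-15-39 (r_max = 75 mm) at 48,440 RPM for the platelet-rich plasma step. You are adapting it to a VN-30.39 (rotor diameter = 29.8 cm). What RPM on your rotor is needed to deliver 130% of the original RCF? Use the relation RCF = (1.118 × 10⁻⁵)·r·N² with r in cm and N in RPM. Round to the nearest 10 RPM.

Original rotor: r = 75 mm = 7.5 cm
RCF_original = 1.118 × 10⁻⁵ × 7.5 × (48440)² = 1.118 × 10⁻⁵ × 7.5 × 2,346,433,600 ≈ 196,748.5 × g
Target RCF = 1.3 × 196,748.5 ≈ 255,773.1 × g
Your rotor: r = 29.8 / 2 = 14.9 cm
255,773.1 = 1.118 × 10⁻⁵ × 14.9 × N²
N² = 255,773.1 / (16.6582 × 10⁻⁵) = 1,535,418,593
N ≈ √1,535,418,593 ≈ 39,184.4

39180 RPM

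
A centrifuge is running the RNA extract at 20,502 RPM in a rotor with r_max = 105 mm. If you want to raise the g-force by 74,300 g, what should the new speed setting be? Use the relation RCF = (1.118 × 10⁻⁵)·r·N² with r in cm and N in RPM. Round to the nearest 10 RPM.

r = 105 mm = 10.5 cm
Current RCF = 1.118 × 10⁻⁵ × 10.5 × (20502)² = 1.118 × 10⁻⁵ × 10.5 × 420,332,004 ≈ 49,342.8 × g
Target RCF = 49,342.8 + 74,300 = 123,642.8 × g
N² = 123,642.8 / (11.739 × 10⁻⁵) = 1,053,265,184
N ≈ √1,053,265,184 ≈ 32,454.0

≈ 32450 RPM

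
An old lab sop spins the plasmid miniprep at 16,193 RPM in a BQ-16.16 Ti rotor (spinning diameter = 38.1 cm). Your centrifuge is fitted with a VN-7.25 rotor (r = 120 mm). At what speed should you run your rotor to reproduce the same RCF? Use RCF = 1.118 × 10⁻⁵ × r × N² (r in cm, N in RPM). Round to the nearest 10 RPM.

≈ 20400 RPM

Original rotor: r = 38.1 / 2 = 19.05 cm
RCF_original = 1.118 × 10⁻⁵ × 19.05 × (16193)² = 1.118 × 10⁻⁵ × 19.05 × 262,213,249 ≈ 55,845.9 × g
Your rotor: r = 120 mm = 12.0 cm
55,845.9 = 1.118 × 10⁻⁵ × 12 × N²
N² = 55,845.9 / (13.416 × 10⁻⁵) = 416,263,417
N ≈ √416,263,417 ≈ 20,402.5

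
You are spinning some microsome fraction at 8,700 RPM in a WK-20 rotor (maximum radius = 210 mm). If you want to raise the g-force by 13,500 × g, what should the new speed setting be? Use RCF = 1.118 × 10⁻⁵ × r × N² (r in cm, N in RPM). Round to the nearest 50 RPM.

11550 RPM

r = 210 mm = 21.0 cm
Current RCF = 1.118 × 10⁻⁵ × 21 × (8700)² = 1.118 × 10⁻⁵ × 21 × 75,690,000 ≈ 17,770.5 × g
Target RCF = 17,770.5 + 13,500 = 31,270.5 × g
N² = 31,270.5 / (23.478 × 10⁻⁵) = 133,190,647
N ≈ √133,190,647 ≈ 11,540.8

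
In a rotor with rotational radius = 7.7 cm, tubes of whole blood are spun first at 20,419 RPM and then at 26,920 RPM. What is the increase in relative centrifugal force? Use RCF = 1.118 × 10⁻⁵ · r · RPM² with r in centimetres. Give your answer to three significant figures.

≈ 26500 ×g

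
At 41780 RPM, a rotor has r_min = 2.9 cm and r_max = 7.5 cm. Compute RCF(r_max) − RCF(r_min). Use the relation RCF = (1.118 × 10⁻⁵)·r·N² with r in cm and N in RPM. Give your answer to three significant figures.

89800 x g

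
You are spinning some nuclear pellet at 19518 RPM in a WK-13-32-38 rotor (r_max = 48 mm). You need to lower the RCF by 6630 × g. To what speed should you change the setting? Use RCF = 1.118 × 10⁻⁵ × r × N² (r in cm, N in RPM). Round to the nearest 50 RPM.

16050 RPM

r = 48 mm = 4.8 cm
Current RCF = 1.118 × 10⁻⁵ × 4.8 × (19518)² = 1.118 × 10⁻⁵ × 4.8 × 380,952,324 ≈ 20,443.4 × g
Target RCF = 20,443.4 − 6,630 = 13,813.4 × g
N² = 13,813.4 / (5.3664 × 10⁻⁵) = 257,405,337
N ≈ √257,405,337 ≈ 16,043.9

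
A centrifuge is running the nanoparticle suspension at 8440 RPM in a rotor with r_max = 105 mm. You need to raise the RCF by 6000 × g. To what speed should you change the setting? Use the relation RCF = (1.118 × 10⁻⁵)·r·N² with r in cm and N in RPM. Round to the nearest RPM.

11061 RPM

r = 105 mm = 10.5 cm
Current RCF = 1.118 × 10⁻⁵ × 10.5 × (8440)² = 1.118 × 10⁻⁵ × 10.5 × 71,233,600 ≈ 8,362.1 × g
Target RCF = 8,362.1 + 6,000 = 14,362.1 × g
N² = 14,362.1 / (11.739 × 10⁻⁵) = 122,345,174
N ≈ √122,345,174 ≈ 11,061.0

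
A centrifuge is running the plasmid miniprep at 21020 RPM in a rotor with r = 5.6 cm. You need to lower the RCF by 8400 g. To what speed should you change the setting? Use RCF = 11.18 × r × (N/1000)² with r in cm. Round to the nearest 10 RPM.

Current RCF = 11.18 × 5.6 × (21.02)² = 11.18 × 5.6 × 441.8404 ≈ 27,662.7 × g
Target RCF = 27,662.7 − 8,400 = 19,262.7 × g
(N/1000)² = 19,262.7 / 62.608 = 307.6715
N = 1000 × √307.6715 ≈ 17,540.6

17540 RPM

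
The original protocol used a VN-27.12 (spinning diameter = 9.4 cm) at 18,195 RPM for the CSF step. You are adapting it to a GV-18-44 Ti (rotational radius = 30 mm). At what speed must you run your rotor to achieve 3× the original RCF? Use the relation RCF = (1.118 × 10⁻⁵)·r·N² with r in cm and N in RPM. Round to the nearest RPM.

≈ 39446 RPM

Original rotor: r = 9.4 / 2 = 4.7 cm
RCF_original = 1.118 × 10⁻⁵ × 4.7 × (18195)² = 1.118 × 10⁻⁵ × 4.7 × 331,058,025 ≈ 17,395.8 × g
Target RCF = 3 × 17,395.8 ≈ 52,187.4 × g
Your rotor: r = 30 mm = 3.0 cm
52,187.4 = 1.118 × 10⁻⁵ × 3 × N²
N² = 52,187.4 / (3.354 × 10⁻⁵) = 1,555,974,955
N ≈ √1,555,974,955 ≈ 39,445.8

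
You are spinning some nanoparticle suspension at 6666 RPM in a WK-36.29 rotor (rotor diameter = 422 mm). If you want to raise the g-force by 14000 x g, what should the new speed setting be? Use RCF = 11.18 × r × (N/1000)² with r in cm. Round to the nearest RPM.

r = 422 mm / 2 = 211 mm = 21.1 cm
Current RCF = 11.18 × 21.1 × (6.666)² = 11.18 × 21.1 × 44.435556 ≈ 10,482.3 × g
Target RCF = 10,482.3 + 14,000 = 24,482.3 × g
(N/1000)² = 24,482.3 / 235.898 = 103.7834
N = 1000 × √103.7834 ≈ 10,187.4

10187 RPM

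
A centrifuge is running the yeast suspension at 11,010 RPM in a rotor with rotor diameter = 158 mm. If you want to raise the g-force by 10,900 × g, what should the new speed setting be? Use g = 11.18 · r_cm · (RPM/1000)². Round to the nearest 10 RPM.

≈ 15640 RPM

r = 158 mm / 2 = 79 mm = 7.9 cm
Current RCF = 11.18 × 7.9 × (11.01)² = 11.18 × 7.9 × 121.2201 ≈ 10,706.4 × g
Target RCF = 10,706.4 + 10,900 = 21,606.4 × g
(N/1000)² = 21,606.4 / 88.322 = 244.6321
N = 1000 × √244.6321 ≈ 15,640.7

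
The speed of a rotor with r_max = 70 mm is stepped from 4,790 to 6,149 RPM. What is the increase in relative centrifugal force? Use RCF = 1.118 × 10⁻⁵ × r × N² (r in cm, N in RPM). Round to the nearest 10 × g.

≈ 1160 × g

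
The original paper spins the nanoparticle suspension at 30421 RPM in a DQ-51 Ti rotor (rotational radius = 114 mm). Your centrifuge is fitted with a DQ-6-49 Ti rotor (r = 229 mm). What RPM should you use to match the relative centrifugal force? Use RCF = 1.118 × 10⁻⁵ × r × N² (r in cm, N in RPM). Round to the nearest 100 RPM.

Original rotor: r = 114 mm = 11.4 cm
RCF_original = 1.118 × 10⁻⁵ × 11.4 × (30421)² = 1.118 × 10⁻⁵ × 11.4 × 925,437,241 ≈ 117,948.8 × g
Your rotor: r = 229 mm = 22.9 cm
117,948.8 = 1.118 × 10⁻⁵ × 22.9 × N²
N² = 117,948.8 / (25.6022 × 10⁻⁵) = 460,697,909
N ≈ √460,697,909 ≈ 21,463.9

≈ 21500 RPM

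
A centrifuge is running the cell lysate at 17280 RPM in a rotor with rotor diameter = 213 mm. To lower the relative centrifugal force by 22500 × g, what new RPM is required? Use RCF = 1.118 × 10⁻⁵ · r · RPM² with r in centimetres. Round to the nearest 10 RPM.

≈ 10470 RPM

r = 213 mm / 2 = 106.5 mm = 10.65 cm
Current RCF = 1.118 × 10⁻⁵ × 10.65 × (17280)² = 1.118 × 10⁻⁵ × 10.65 × 298,598,400 ≈ 35,553.2 × g
Target RCF = 35,553.2 − 22,500 = 13,053.2 × g
N² = 13,053.2 / (11.9067 × 10⁻⁵) = 109,629,032
N ≈ √109,629,032 ≈ 10,470.4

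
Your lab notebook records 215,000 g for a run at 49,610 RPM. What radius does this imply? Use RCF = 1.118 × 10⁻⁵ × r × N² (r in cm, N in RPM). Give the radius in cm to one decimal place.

RCF = 1.118 × 10⁻⁵ × r × N²
215000 = 1.118 × 10⁻⁵ × r × (49610)²
r = 215000 / (1.118 × 10⁻⁵ × 2,461,152,100) = 215000 / 27515.68 ≈ 7.814 cm

7.8 cm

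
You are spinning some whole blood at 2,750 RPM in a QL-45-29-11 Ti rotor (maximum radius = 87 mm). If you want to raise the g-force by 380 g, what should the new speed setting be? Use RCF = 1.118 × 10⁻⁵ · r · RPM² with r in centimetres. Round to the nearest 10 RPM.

3390 RPM

r = 87 mm = 8.7 cm
Current RCF = 1.118 × 10⁻⁵ × 8.7 × (2750)² = 1.118 × 10⁻⁵ × 8.7 × 7,562,500 ≈ 735.6 × g
Target RCF = 735.6 + 380 = 1,115.6 × g
N² = 1,115.6 / (9.7266 × 10⁻⁵) = 11,469,578
N ≈ √11,469,578 ≈ 3,386.7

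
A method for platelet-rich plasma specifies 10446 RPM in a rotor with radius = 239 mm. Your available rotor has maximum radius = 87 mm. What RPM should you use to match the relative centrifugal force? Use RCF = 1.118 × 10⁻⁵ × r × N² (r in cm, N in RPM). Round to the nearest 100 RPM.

17300 RPM

Original rotor: r = 239 mm = 23.9 cm
RCF_original = 1.118 × 10⁻⁵ × 23.9 × (10446)² = 1.118 × 10⁻⁵ × 23.9 × 109,118,916 ≈ 29,156.8 × g
Your rotor: r = 87 mm = 8.7 cm
29,156.8 = 1.118 × 10⁻⁵ × 8.7 × N²
N² = 29,156.8 / (9.7266 × 10⁻⁵) = 299,763,535
N ≈ √299,763,535 ≈ 17,313.7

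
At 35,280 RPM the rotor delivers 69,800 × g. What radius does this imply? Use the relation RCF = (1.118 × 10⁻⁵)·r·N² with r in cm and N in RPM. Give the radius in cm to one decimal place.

69800 = 1.118 × 10⁻⁵ × r × (35280)²
r = 69800 / (1.118 × 10⁻⁵ × 1,244,678,400) = 69800 / 13915.5 ≈ 5.016 cm

≈ 5.0 cm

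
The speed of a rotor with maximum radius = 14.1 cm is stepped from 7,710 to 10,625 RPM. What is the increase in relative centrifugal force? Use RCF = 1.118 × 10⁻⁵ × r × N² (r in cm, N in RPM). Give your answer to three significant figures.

RCF₁ = 1.118 × 10⁻⁵ × 14.1 × (7710)² = 1.118 × 10⁻⁵ × 14.1 × 59,444,100 ≈ 9,370.6 × g
RCF₂ = 1.118 × 10⁻⁵ × 14.1 × (10625)² = 1.118 × 10⁻⁵ × 14.1 × 112,890,625 ≈ 17,795.9 × g
Increase = 17,795.9 − 9,370.6 = 8,425.3

≈ 8430 ×g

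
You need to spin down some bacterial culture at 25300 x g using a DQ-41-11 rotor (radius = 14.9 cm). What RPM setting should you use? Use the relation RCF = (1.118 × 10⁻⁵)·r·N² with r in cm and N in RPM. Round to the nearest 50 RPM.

≈ 12300 RPM

RCF = 1.118 × 10⁻⁵ × r × N²
25,300 = 1.118 × 10⁻⁵ × 14.9 × N²
N² = 25,300 / (16.6582 × 10⁻⁵) = 151,877,154
N ≈ √151,877,154 ≈ 12,323.8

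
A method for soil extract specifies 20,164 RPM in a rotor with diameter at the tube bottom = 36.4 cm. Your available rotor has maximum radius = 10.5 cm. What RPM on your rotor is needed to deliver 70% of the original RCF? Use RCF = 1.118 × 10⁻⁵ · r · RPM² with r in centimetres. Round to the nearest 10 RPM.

22210 RPM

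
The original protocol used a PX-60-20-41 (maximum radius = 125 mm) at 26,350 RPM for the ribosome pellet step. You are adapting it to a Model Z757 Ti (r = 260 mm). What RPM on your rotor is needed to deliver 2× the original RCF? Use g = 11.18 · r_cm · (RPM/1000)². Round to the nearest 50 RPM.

Original rotor: r = 125 mm = 12.5 cm
RCF_original = 11.18 × 12.5 × (26.35)² = 11.18 × 12.5 × 694.3225 ≈ 97,031.6 × g
Target RCF = 2 × 97,031.6 ≈ 194,063.2 × g
Your rotor: r = 260 mm = 26.0 cm
194,063.2 = 11.18 × 26 × (N/1000)²
(N/1000)² = 194,063.2 / 290.68 = 667.618
N = 1000 × √667.618 ≈ 25,838.3

≈ 25850 RPM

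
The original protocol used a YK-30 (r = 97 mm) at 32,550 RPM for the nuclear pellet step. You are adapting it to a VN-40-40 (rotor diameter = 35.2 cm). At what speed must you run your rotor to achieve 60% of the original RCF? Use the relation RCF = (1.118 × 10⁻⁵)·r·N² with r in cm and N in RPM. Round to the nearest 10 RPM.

Original rotor: r = 97 mm = 9.7 cm
RCF_original = 1.118 × 10⁻⁵ × 9.7 × (32550)² = 1.118 × 10⁻⁵ × 9.7 × 1,059,502,500 ≈ 114,898.8 × g
Target RCF = 0.6 × 114,898.8 ≈ 68,939.3 × g
Your rotor: r = 35.2 / 2 = 17.6 cm
68,939.3 = 1.118 × 10⁻⁵ × 17.6 × N²
N² = 68,939.3 / (19.6768 × 10⁻⁵) = 350,358,290
N ≈ √350,358,290 ≈ 18,717.9

≈ 18720 RPM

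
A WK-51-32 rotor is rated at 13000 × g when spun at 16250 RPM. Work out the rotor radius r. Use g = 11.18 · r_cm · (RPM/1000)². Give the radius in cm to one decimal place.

4.4 cm

13000 = 11.18 × r × (16.25)²
r = 13000 / (11.18 × 264.0625) = 13000 / 2952.219 ≈ 4.403 cm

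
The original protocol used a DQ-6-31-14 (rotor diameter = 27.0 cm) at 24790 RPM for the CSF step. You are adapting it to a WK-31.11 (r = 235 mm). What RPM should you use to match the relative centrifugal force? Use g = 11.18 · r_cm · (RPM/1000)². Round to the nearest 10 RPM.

≈ 18790 RPM

Original rotor: r = 27.0 / 2 = 13.5 cm
RCF = 11.18 × r × (N/1000)²
RCF_original = 11.18 × 13.5 × (24.79)² = 11.18 × 13.5 × 614.5441 ≈ 92,753.1 × g
Your rotor: r = 235 mm = 23.5 cm
92,753.1 = 11.18 × 23.5 × (N/1000)²
(N/1000)² = 92,753.1 / 262.73 = 353.0358
N = 1000 × √353.0358 ≈ 18,789.2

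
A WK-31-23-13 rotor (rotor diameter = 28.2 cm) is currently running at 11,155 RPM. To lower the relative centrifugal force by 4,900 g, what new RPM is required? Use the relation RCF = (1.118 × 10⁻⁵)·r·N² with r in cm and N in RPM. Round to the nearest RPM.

r = 28.2 / 2 = 14.1 cm
Current RCF = 1.118 × 10⁻⁵ × 14.1 × (11155)² = 1.118 × 10⁻⁵ × 14.1 × 124,434,025 ≈ 19,615.5 × g
Target RCF = 19,615.5 − 4,900 = 14,715.5 × g
N² = 14,715.5 / (15.7638 × 10⁻⁵) = 93,349,954
N ≈ √93,349,954 ≈ 9,661.8

9662 RPM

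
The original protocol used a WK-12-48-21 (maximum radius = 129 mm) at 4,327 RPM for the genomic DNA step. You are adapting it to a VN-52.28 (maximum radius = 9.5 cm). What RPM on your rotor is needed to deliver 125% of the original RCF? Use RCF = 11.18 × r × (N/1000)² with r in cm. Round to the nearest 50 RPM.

5650 RPM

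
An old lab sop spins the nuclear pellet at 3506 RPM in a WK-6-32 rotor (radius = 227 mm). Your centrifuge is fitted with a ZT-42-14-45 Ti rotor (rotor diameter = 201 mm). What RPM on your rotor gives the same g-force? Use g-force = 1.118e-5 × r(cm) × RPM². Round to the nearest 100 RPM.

Original rotor: r = 227 mm = 22.7 cm
RCF_original = 1.118 × 10⁻⁵ × 22.7 × (3506)² = 1.118 × 10⁻⁵ × 22.7 × 12,292,036 ≈ 3,119.5 × g
Your rotor: r = 201 mm / 2 = 100.5 mm = 10.05 cm
3,119.5 = 1.118 × 10⁻⁵ × 10.05 × N²
N² = 3,119.5 / (11.2359 × 10⁻⁵) = 27,763,686
N ≈ √27,763,686 ≈ 5,269.1

≈ 5300 RPM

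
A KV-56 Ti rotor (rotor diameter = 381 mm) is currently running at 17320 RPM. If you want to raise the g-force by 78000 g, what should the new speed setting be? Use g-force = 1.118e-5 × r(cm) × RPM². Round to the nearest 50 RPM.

N₂ ≈ 25800 RPM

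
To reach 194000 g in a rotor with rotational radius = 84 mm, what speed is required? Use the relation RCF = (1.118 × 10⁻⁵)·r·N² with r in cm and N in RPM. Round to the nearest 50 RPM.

N ≈ 45450 RPM

r = 84 mm = 8.4 cm
194,000 = 1.118 × 10⁻⁵ × 8.4 × N²
N² = 194,000 / (9.3912 × 10⁻⁵) = 2,065,763,694
N ≈ √2,065,763,694 ≈ 45,450.7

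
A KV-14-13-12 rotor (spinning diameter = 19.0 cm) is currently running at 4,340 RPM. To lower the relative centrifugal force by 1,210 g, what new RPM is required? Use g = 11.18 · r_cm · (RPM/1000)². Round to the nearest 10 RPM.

≈ 2730 RPM

r = 19.0 / 2 = 9.5 cm
Current RCF = 11.18 × 9.5 × (4.34)² = 11.18 × 9.5 × 18.8356 ≈ 2,000.5 × g
Target RCF = 2,000.5 − 1,210 = 790.5 × g
(N/1000)² = 790.5 / 106.21 = 7.442802
N = 1000 × √7.442802 ≈ 2,728.1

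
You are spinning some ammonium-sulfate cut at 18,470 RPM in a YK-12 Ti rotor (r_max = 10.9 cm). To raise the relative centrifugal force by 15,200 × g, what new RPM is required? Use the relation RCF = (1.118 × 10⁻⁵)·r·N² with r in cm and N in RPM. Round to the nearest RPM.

Current RCF = 1.118 × 10⁻⁵ × 10.9 × (18470)² = 1.118 × 10⁻⁵ × 10.9 × 341,140,900 ≈ 41,572.1 × g
Target RCF = 41,572.1 + 15,200 = 56,772.1 × g
N² = 56,772.1 / (12.1862 × 10⁻⁵) = 465,872,052
N ≈ √465,872,052 ≈ 21,584.1

21584 RPM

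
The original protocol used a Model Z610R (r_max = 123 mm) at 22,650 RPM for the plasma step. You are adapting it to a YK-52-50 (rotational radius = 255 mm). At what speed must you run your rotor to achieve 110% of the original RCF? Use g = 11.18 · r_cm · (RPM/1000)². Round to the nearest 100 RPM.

Original rotor: r = 123 mm = 12.3 cm
RCF_original = 11.18 × 12.3 × (22.65)² = 11.18 × 12.3 × 513.0225 ≈ 70,547.8 × g
Target RCF = 1.1 × 70,547.8 ≈ 77,602.6 × g
Your rotor: r = 255 mm = 25.5 cm
77,602.6 = 11.18 × 25.5 × (N/1000)²
(N/1000)² = 77,602.6 / 285.09 = 272.2039
N = 1000 × √272.2039 ≈ 16,498.6

16500 RPM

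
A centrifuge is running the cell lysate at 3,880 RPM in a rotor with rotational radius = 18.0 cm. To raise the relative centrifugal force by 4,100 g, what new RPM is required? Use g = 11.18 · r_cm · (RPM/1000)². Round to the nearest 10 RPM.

N₂ ≈ 5950 RPM

Current RCF = 11.18 × 18 × (3.88)² = 11.18 × 18 × 15.0544 ≈ 3,029.5 × g
Target RCF = 3,029.5 + 4,100 = 7,129.5 × g
(N/1000)² = 7,129.5 / 201.24 = 35.42785
N = 1000 × √35.42785 ≈ 5,952.1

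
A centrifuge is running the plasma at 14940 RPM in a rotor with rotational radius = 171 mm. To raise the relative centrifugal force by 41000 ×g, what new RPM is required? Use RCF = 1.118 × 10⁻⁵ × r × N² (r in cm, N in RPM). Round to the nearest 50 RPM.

≈ 20900 RPM

r = 171 mm = 17.1 cm
Current RCF = 1.118 × 10⁻⁵ × 17.1 × (14940)² = 1.118 × 10⁻⁵ × 17.1 × 223,203,600 ≈ 42,671.6 × g
Target RCF = 42,671.6 + 41,000 = 83,671.6 × g
N² = 83,671.6 / (19.1178 × 10⁻⁵) = 437,663,329
N ≈ √437,663,329 ≈ 20,920.4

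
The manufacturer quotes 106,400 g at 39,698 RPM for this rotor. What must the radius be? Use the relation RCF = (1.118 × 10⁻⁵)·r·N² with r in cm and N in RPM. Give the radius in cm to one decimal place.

RCF = 1.118 × 10⁻⁵ × r × N²
106400 = 1.118 × 10⁻⁵ × r × (39698)²
r = 106400 / (1.118 × 10⁻⁵ × 1,575,931,204) = 106400 / 17618.91 ≈ 6.039 cm

6.0 cm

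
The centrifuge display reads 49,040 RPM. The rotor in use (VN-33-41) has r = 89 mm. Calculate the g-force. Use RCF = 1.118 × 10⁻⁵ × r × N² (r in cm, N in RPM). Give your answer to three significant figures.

≈ 239000 ×g

r = 89 mm = 8.9 cm
RCF = 1.118 × 10⁻⁵ × 8.9 × (49040)² = 1.118 × 10⁻⁵ × 8.9 × 2,404,921,600 ≈ 239,294.5 × g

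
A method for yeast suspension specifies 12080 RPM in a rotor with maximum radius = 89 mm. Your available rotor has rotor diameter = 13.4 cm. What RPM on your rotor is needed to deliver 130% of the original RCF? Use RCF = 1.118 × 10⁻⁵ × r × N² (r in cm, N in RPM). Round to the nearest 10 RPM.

Original rotor: r = 89 mm = 8.9 cm
RCF_original = 1.118 × 10⁻⁵ × 8.9 × (12080)² = 1.118 × 10⁻⁵ × 8.9 × 145,926,400 ≈ 14,520 × g
Target RCF = 1.3 × 14,520 ≈ 18,876 × g
Your rotor: r = 13.4 / 2 = 6.7 cm
18,876 = 1.118 × 10⁻⁵ × 6.7 × N²
N² = 18,876 / (7.4906 × 10⁻⁵) = 251,995,835
N ≈ √251,995,835 ≈ 15,874.4

≈ 15870 RPM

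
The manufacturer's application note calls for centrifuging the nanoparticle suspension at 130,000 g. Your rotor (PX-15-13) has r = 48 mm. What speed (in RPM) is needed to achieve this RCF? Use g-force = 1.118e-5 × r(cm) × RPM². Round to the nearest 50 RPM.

r = 48 mm = 4.8 cm
130,000 = 1.118 × 10⁻⁵ × 4.8 × N²
N² = 130,000 / (5.3664 × 10⁻⁵) = 2,422,480,620
N ≈ √2,422,480,620 ≈ 49,218.7

≈ 49200 RPM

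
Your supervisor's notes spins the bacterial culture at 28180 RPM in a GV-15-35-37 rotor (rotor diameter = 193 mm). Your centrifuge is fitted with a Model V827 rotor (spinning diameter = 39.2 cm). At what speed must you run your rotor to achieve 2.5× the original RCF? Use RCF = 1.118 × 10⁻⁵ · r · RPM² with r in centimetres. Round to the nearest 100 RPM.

≈ 31300 RPM

Original rotor: r = 193 mm / 2 = 96.5 mm = 9.65 cm
RCF_original = 1.118 × 10⁻⁵ × 9.65 × (28180)² = 1.118 × 10⁻⁵ × 9.65 × 794,112,400 ≈ 85,674.4 × g
Target RCF = 2.5 × 85,674.4 ≈ 214,186 × g
Your rotor: r = 39.2 / 2 = 19.6 cm
214,186 = 1.118 × 10⁻⁵ × 19.6 × N²
N² = 214,186 / (21.9128 × 10⁻⁵) = 977,446,972
N ≈ √977,446,972 ≈ 31,264.1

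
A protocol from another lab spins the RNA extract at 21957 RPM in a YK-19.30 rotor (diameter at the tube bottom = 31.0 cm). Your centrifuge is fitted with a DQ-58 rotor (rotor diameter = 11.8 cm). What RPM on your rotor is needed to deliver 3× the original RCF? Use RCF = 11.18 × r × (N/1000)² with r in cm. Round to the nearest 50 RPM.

Original rotor: r = 31.0 / 2 = 15.5 cm
RCF = 11.18 × r × (N/1000)²
RCF_original = 11.18 × 15.5 × (21.957)² = 11.18 × 15.5 × 482.109849 ≈ 83,544.8 × g
Target RCF = 3 × 83,544.8 ≈ 250,634.4 × g
Your rotor: r = 11.8 / 2 = 5.9 cm
250,634.4 = 11.18 × 5.9 × (N/1000)²
(N/1000)² = 250,634.4 / 65.962 = 3799.679
N = 1000 × √3799.679 ≈ 61,641.5

≈ 61650 RPM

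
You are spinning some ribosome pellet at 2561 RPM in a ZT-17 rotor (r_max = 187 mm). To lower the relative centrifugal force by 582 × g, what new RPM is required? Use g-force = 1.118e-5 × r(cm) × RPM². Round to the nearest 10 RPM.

1940 RPM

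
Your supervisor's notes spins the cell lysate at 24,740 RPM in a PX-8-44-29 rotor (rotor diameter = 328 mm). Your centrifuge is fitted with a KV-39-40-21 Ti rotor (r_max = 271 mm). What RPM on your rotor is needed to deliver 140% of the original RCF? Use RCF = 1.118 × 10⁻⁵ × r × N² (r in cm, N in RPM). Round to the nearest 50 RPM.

Original rotor: r = 328 mm / 2 = 164 mm = 16.4 cm
RCF_original = 1.118 × 10⁻⁵ × 16.4 × (24740)² = 1.118 × 10⁻⁵ × 16.4 × 612,067,600 ≈ 112,223.8 × g
Target RCF = 1.4 × 112,223.8 ≈ 157,113.3 × g
Your rotor: r = 271 mm = 27.1 cm
157,113.3 = 1.118 × 10⁻⁵ × 27.1 × N²
N² = 157,113.3 / (30.2978 × 10⁻⁵) = 518,563,394
N ≈ √518,563,394 ≈ 22,772.0

≈ 22750 RPM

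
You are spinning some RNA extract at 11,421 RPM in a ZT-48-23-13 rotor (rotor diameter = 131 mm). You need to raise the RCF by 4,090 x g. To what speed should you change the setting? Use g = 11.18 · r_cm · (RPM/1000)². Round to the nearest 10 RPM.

13650 RPM

r = 131 mm / 2 = 65.5 mm = 6.55 cm
Current RCF = 11.18 × 6.55 × (11.421)² = 11.18 × 6.55 × 130.439241 ≈ 9,551.9 × g
Target RCF = 9,551.9 + 4,090 = 13,641.9 × g
(N/1000)² = 13,641.9 / 73.229 = 186.291
N = 1000 × √186.291 ≈ 13,648.8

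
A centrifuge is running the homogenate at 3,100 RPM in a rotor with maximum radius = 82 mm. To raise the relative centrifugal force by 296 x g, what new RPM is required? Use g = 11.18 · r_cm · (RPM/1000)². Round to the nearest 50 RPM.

r = 82 mm = 8.2 cm
Current RCF = 11.18 × 8.2 × (3.1)² = 11.18 × 8.2 × 9.61 ≈ 881 × g
Target RCF = 881 + 296 = 1,177 × g
(N/1000)² = 1,177 / 91.676 = 12.83869
N = 1000 × √12.83869 ≈ 3,583.1

N₂ ≈ 3600 RPM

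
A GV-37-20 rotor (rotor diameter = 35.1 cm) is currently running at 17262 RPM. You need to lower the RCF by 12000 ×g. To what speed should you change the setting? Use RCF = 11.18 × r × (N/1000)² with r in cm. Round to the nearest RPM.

r = 35.1 / 2 = 17.55 cm
Current RCF = 11.18 × 17.55 × (17.262)² = 11.18 × 17.55 × 297.976644 ≈ 58,465.7 × g
Target RCF = 58,465.7 − 12,000 = 46,465.7 × g
(N/1000)² = 46,465.7 / 196.209 = 236.8174
N = 1000 × √236.8174 ≈ 15,388.9

≈ 15389 RPM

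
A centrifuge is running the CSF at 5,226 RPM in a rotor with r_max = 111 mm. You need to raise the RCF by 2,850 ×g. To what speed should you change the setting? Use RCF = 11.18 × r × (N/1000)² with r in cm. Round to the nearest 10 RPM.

r = 111 mm = 11.1 cm
Current RCF = 11.18 × 11.1 × (5.226)² = 11.18 × 11.1 × 27.311076 ≈ 3,389.2 × g
Target RCF = 3,389.2 + 2,850 = 6,239.2 × g
(N/1000)² = 6,239.2 / 124.098 = 50.27639
N = 1000 × √50.27639 ≈ 7,090.6

≈ 7090 RPM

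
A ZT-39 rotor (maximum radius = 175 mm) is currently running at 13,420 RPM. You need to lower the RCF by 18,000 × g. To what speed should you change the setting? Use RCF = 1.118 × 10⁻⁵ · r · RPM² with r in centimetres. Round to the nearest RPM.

N₂ ≈ 9386 RPM

r = 175 mm = 17.5 cm
Current RCF = 1.118 × 10⁻⁵ × 17.5 × (13420)² = 1.118 × 10⁻⁵ × 17.5 × 180,096,400 ≈ 35,235.9 × g
Target RCF = 35,235.9 − 18,000 = 17,235.9 × g
N² = 17,235.9 / (19.565 × 10⁻⁵) = 88,095,579
N ≈ √88,095,579 ≈ 9,385.9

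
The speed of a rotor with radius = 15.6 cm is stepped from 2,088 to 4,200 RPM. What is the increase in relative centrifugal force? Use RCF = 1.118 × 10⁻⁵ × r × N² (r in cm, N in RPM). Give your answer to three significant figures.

RCF₁ = 1.118 × 10⁻⁵ × 15.6 × (2088)² = 1.118 × 10⁻⁵ × 15.6 × 4,359,744 ≈ 760.4 × g
RCF₂ = 1.118 × 10⁻⁵ × 15.6 × (4200)² = 1.118 × 10⁻⁵ × 15.6 × 17,640,000 ≈ 3,076.6 × g
Increase = 3,076.6 − 760.4 = 2,316.2

2320 x g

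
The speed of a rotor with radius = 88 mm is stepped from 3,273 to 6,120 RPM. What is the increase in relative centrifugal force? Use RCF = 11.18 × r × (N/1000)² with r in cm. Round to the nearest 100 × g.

r = 88 mm = 8.8 cm
RCF₁ = 11.18 × 8.8 × (3.273)² = 11.18 × 8.8 × 10.712529 ≈ 1,053.9 × g
RCF₂ = 11.18 × 8.8 × (6.12)² = 11.18 × 8.8 × 37.4544 ≈ 3,684.9 × g
Increase = 3,684.9 − 1,053.9 = 2,631

≈ 2600 g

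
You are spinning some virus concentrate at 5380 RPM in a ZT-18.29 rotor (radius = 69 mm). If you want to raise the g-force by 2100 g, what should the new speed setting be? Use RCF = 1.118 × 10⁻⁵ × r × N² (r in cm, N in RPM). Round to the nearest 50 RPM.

r = 69 mm = 6.9 cm
Current RCF = 1.118 × 10⁻⁵ × 6.9 × (5380)² = 1.118 × 10⁻⁵ × 6.9 × 28,944,400 ≈ 2,232.8 × g
Target RCF = 2,232.8 + 2,100 = 4,332.8 × g
N² = 4,332.8 / (7.7142 × 10⁻⁵) = 56,166,550
N ≈ √56,166,550 ≈ 7,494.4

≈ 7500 RPM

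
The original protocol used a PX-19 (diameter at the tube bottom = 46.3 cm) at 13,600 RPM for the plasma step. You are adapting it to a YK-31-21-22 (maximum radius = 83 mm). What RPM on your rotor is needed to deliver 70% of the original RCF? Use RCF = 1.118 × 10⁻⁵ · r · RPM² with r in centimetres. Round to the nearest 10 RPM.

19000 RPM

Original rotor: r = 46.3 / 2 = 23.15 cm
RCF_original = 1.118 × 10⁻⁵ × 23.15 × (13600)² = 1.118 × 10⁻⁵ × 23.15 × 184,960,000 ≈ 47,870.8 × g
Target RCF = 0.7 × 47,870.8 ≈ 33,509.6 × g
Your rotor: r = 83 mm = 8.3 cm
33,509.6 = 1.118 × 10⁻⁵ × 8.3 × N²
N² = 33,509.6 / (9.2794 × 10⁻⁵) = 361,118,176
N ≈ √361,118,176 ≈ 19,003.1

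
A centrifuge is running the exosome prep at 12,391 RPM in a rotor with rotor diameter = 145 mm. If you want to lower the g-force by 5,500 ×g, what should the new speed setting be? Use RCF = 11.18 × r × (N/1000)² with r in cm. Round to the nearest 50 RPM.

r = 145 mm / 2 = 72.5 mm = 7.25 cm
Current RCF = 11.18 × 7.25 × (12.391)² = 11.18 × 7.25 × 153.536881 ≈ 12,444.9 × g
Target RCF = 12,444.9 − 5,500 = 6,944.9 × g
(N/1000)² = 6,944.9 / 81.055 = 85.68133
N = 1000 × √85.68133 ≈ 9,256.4

9250 RPM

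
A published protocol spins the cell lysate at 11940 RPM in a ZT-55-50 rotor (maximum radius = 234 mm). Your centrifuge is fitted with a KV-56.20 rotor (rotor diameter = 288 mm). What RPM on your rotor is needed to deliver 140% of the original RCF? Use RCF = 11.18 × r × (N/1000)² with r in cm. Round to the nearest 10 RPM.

18010 RPM

Original rotor: r = 234 mm = 23.4 cm
RCF_original = 11.18 × 23.4 × (11.94)² = 11.18 × 23.4 × 142.5636 ≈ 37,296.3 × g
Target RCF = 1.4 × 37,296.3 ≈ 52,214.8 × g
Your rotor: r = 288 mm / 2 = 144 mm = 14.4 cm
52,214.8 = 11.18 × 14.4 × (N/1000)²
(N/1000)² = 52,214.8 / 160.992 = 324.3316
N = 1000 × √324.3316 ≈ 18,009.2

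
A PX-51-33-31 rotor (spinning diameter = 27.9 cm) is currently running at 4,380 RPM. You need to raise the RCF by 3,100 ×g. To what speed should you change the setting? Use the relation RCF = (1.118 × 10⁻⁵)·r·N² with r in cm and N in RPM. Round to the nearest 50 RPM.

N₂ ≈ 6250 RPM

r = 27.9 / 2 = 13.95 cm
Current RCF = 1.118 × 10⁻⁵ × 13.95 × (4380)² = 1.118 × 10⁻⁵ × 13.95 × 19,184,400 ≈ 2,992 × g
Target RCF = 2,992 + 3,100 = 6,092 × g
N² = 6,092 / (15.5961 × 10⁻⁵) = 39,061,047
N ≈ √39,061,047 ≈ 6,249.9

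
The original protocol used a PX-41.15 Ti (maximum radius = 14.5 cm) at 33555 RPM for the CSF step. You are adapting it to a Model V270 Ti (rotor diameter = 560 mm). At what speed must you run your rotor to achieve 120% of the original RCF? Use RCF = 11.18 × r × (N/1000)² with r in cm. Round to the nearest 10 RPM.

RCF_original = 11.18 × 14.5 × (33.555)² = 11.18 × 14.5 × 1,125.938025 ≈ 182,525.8 × g
Target RCF = 1.2 × 182,525.8 ≈ 219,031 × g
Your rotor: r = 560 mm / 2 = 280 mm = 28 cm
219,031 = 11.18 × 28 × (N/1000)²
(N/1000)² = 219,031 / 313.04 = 699.6901
N = 1000 × √699.6901 ≈ 26,451.7

≈ 26450 RPM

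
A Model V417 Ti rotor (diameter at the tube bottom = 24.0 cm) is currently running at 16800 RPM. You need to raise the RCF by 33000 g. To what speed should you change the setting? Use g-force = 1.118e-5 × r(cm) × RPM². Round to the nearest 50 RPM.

≈ 23000 RPM

r = 24.0 / 2 = 12 cm
Current RCF = 1.118 × 10⁻⁵ × 12 × (16800)² = 1.118 × 10⁻⁵ × 12 × 282,240,000 ≈ 37,865.3 × g
Target RCF = 37,865.3 + 33,000 = 70,865.3 × g
N² = 70,865.3 / (13.416 × 10⁻⁵) = 528,214,818
N ≈ √528,214,818 ≈ 22,982.9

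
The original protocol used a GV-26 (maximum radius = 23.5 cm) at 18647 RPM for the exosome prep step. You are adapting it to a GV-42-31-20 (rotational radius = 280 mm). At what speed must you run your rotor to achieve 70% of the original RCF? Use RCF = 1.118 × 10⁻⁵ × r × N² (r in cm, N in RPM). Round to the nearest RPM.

≈ 14293 RPM

RCF_original = 1.118 × 10⁻⁵ × 23.5 × (18647)² = 1.118 × 10⁻⁵ × 23.5 × 347,710,609 ≈ 91,354 × g
Target RCF = 0.7 × 91,354 ≈ 63,947.8 × g
Your rotor: r = 280 mm = 28.0 cm
63,947.8 = 1.118 × 10⁻⁵ × 28 × N²
N² = 63,947.8 / (31.304 × 10⁻⁵) = 204,279,964
N ≈ √204,279,964 ≈ 14,292.7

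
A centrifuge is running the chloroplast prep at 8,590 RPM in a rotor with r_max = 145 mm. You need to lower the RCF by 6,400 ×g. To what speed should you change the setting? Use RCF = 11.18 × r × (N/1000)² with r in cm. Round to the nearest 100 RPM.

r = 145 mm = 14.5 cm
Current RCF = 11.18 × 14.5 × (8.59)² = 11.18 × 14.5 × 73.7881 ≈ 11,961.8 × g
Target RCF = 11,961.8 − 6,400 = 5,561.8 × g
(N/1000)² = 5,561.8 / 162.11 = 34.3088
N = 1000 × √34.3088 ≈ 5,857.4

5900 RPM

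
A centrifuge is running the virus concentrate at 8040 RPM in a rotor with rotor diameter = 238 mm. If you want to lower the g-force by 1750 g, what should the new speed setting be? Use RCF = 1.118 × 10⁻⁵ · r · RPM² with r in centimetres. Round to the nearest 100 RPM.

r = 238 mm / 2 = 119 mm = 11.9 cm
Current RCF = 1.118 × 10⁻⁵ × 11.9 × (8040)² = 1.118 × 10⁻⁵ × 11.9 × 64,641,600 ≈ 8,600 × g
Target RCF = 8,600 − 1,750 = 6,850 × g
N² = 6,850 / (13.3042 × 10⁻⁵) = 51,487,500
N ≈ √51,487,500 ≈ 7,175.5

7200 RPM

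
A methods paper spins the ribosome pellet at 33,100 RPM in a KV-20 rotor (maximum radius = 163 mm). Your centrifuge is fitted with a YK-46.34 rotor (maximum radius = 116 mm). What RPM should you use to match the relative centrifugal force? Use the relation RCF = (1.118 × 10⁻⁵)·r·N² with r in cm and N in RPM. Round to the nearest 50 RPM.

Original rotor: r = 163 mm = 16.3 cm
RCF_original = 1.118 × 10⁻⁵ × 16.3 × (33100)² = 1.118 × 10⁻⁵ × 16.3 × 1,095,610,000 ≈ 199,657.4 × g
Your rotor: r = 116 mm = 11.6 cm
199,657.4 = 1.118 × 10⁻⁵ × 11.6 × N²
N² = 199,657.4 / (12.9688 × 10⁻⁵) = 1,539,521,004
N ≈ √1,539,521,004 ≈ 39,236.7

≈ 39250 RPM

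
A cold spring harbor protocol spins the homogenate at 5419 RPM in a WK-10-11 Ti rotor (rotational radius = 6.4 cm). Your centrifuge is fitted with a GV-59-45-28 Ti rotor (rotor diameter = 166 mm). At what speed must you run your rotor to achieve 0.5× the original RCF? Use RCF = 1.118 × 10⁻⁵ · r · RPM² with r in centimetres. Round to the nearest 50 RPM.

RCF_original = 1.118 × 10⁻⁵ × 6.4 × (5419)² = 1.118 × 10⁻⁵ × 6.4 × 29,365,561 ≈ 2,101.2 × g
Target RCF = 0.5 × 2,101.2 ≈ 1,050.6 × g
Your rotor: r = 166 mm / 2 = 83 mm = 8.3 cm
1,050.6 = 1.118 × 10⁻⁵ × 8.3 × N²
N² = 1,050.6 / (9.2794 × 10⁻⁵) = 11,321,853
N ≈ √11,321,853 ≈ 3,364.8

3350 RPM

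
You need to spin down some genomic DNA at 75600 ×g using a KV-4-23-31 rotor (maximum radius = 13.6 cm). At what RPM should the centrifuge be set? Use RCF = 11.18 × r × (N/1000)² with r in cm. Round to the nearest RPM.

≈ 22298 RPM

RCF = 11.18 × r × (N/1000)²
75,600 = 11.18 × 13.6 × (N/1000)²
(N/1000)² = 75,600 / 152.048 = 497.2114
N = 1000 × √497.2114 ≈ 22,298.2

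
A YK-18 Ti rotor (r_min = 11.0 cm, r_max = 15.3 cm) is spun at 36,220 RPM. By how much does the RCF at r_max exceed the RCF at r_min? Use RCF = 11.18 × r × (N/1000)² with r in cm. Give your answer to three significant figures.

≈ 63100 x g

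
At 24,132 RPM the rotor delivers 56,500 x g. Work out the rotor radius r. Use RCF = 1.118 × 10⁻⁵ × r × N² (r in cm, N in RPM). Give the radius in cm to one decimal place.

r ≈ 8.7 cm

56500 = 1.118 × 10⁻⁵ × r × (24132)²
r = 56500 / (1.118 × 10⁻⁵ × 582,353,424) = 56500 / 6510.711 ≈ 8.678 cm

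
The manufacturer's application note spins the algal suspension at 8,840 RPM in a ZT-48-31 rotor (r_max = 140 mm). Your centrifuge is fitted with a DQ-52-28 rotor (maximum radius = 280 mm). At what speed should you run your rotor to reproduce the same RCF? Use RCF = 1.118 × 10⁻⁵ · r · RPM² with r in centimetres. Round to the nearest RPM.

6251 RPM

Original rotor: r = 140 mm = 14.0 cm
RCF_original = 1.118 × 10⁻⁵ × 14 × (8840)² = 1.118 × 10⁻⁵ × 14 × 78,145,600 ≈ 12,231.3 × g
Your rotor: r = 280 mm = 28.0 cm
12,231.3 = 1.118 × 10⁻⁵ × 28 × N²
N² = 12,231.3 / (31.304 × 10⁻⁵) = 39,072,642
N ≈ √39,072,642 ≈ 6,250.8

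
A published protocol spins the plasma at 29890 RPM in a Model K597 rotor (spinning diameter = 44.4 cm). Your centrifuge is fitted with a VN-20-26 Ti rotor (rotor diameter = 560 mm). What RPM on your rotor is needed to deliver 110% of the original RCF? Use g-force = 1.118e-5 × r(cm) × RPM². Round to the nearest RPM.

Original rotor: r = 44.4 / 2 = 22.2 cm
RCF_original = 1.118 × 10⁻⁵ × 22.2 × (29890)² = 1.118 × 10⁻⁵ × 22.2 × 893,412,100 ≈ 221,741.3 × g
Target RCF = 1.1 × 221,741.3 ≈ 243,915.4 × g
Your rotor: r = 560 mm / 2 = 280 mm = 28 cm
243,915.4 = 1.118 × 10⁻⁵ × 28 × N²
N² = 243,915.4 / (31.304 × 10⁻⁵) = 779,182,852
N ≈ √779,182,852 ≈ 27,913.8

≈ 27914 RPM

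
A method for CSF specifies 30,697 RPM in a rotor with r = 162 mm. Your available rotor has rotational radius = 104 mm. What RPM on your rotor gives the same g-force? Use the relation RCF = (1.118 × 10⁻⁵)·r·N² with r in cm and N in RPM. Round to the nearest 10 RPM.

≈ 38310 RPM

Original rotor: r = 162 mm = 16.2 cm
RCF_original = 1.118 × 10⁻⁵ × 16.2 × (30697)² = 1.118 × 10⁻⁵ × 16.2 × 942,305,809 ≈ 170,666.7 × g
Your rotor: r = 104 mm = 10.4 cm
170,666.7 = 1.118 × 10⁻⁵ × 10.4 × N²
N² = 170,666.7 / (11.6272 × 10⁻⁵) = 1,467,822,864
N ≈ √1,467,822,864 ≈ 38,312.2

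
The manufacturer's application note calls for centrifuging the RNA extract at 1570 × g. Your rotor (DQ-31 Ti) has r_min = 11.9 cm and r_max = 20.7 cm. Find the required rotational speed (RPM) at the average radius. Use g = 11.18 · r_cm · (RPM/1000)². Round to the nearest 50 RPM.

2950 RPM

r_avg = (11.9 + 20.7) / 2 = 16.3 cm
1,570 = 11.18 × 16.3 × (N/1000)²
(N/1000)² = 1,570 / 182.234 = 8.615297
N = 1000 × √8.615297 ≈ 2,935.2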